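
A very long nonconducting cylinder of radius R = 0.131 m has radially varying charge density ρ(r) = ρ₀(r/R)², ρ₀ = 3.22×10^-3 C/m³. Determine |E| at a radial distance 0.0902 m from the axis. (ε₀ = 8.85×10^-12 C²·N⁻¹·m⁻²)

|E| = 3.89×10^6 V/m

Coaxial Gaussian cylinder, radius r = 0.0902 m, length L (r < R).
λ_enc = ∫₀^r ρ(r')·2πr' dr' = (2πρ₀/R²)·r^4/4 = 1.951e-5 C/m.
Applying ∮E·dA = Q_enc/ε₀ with the end caps contributing no flux:
E = |λ_enc|/(2πε₀r) = (1.951e-5)/(2π·8.85×10^-12·0.0902) = 3.89e6 N/C.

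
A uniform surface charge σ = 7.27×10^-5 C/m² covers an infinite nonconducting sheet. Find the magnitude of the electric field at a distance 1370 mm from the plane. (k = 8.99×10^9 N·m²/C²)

|E| ≈ 4.11e6 N/C

The symmetry is planar: E is normal to the sheet and the same magnitude on both sides. Take a pillbox straddling the sheet with end-cap area A.
Flux Φ = 2EA and Q_enc = σA, so 2EA = σA/ε₀ ⇒ E = |σ|/(2ε₀), independent of distance.
E = 2πk|σ| = 2π(8.99×10^9)(7.27×10^-5) = 4.11×10^6 N/C.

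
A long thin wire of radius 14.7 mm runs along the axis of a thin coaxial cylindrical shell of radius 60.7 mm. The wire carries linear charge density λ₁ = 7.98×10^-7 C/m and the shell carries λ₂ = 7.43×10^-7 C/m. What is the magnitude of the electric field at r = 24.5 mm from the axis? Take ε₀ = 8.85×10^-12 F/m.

E ≈ 5.86×10^5 N/C

Choose a coaxial cylinder of radius r = 24.5 mm (arbitrary length L) as the Gaussian surface (between the conductors, 14.7 mm < r < 60.7 mm).
The shell at 60.7 mm lies outside the Gaussian surface, so λ_enc = λ₁ = 7.98e-7 C/m.
Applying ∮E·dA = Q_enc/ε₀ with the end caps contributing no flux:
E = |λ_enc|/(2πε₀r) = (7.98×10^-7)/(2π·8.85×10^-12·0.0245) = 5.86×10^5 N/C.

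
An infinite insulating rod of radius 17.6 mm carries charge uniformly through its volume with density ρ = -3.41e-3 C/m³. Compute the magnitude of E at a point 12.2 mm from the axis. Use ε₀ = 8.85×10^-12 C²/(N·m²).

Choose a coaxial cylinder of radius r = 12.2 mm (arbitrary length L) as the Gaussian surface (r < R).
Enclosed charge per unit length: λ_enc = ρ·πr² = (-3.41×10^-3)π(0.0122)² = -1.594×10^-6 C/m.
By Gauss's law (flux through the curved wall only), E·2πrL = λ_enc L/ε₀.
E = |λ_enc|/(2πε₀r) = (1.594e-6)/(2π·8.85×10^-12·0.0122) = 2.35e6 N/C.

|E| ≈ 2.35×10^6 N/C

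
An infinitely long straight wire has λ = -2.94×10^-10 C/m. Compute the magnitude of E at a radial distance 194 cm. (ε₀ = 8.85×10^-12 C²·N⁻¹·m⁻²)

2.73 N/C

By cylindrical symmetry E is radial; use a coaxial Gaussian cylinder of radius 194 cm and length L.
Q_enc = λL, so λ_enc = -2.94e-10 C/m.
Gauss's law: E·2πrL = λ_enc L/ε₀.
E = |λ_enc|/(2πε₀r) = (2.94×10^-10)/(2π·8.85×10^-12·1.94) = 2.73 N/C.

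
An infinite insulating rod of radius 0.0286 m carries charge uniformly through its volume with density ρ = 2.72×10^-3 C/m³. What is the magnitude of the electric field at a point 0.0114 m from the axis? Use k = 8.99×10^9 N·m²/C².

|E| ≈ 1.75×10^6 V/m

Choose a coaxial cylinder of radius r = 0.0114 m (arbitrary length L) as the Gaussian surface (r < R).
Enclosed charge per unit length: λ_enc = ρ·πr² = (2.72×10^-3)π(0.0114)² = 1.111e-6 C/m.
By Gauss's law (flux through the curved wall only), E·2πrL = λ_enc L/ε₀.
E = 2k|λ_enc|/r = 2(8.99×10^9)(1.111×10^-6)/(0.0114) = 1.75×10^6 N/C.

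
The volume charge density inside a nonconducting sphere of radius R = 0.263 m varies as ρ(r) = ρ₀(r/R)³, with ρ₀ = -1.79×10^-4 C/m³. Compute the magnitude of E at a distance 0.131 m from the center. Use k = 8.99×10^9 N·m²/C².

5.46e4 N/C

Take a concentric spherical Gaussian surface of radius r = 0.131 m (r < R).
Q_enc = ∫₀^r ρ(r')·4πr'² dr' = (4πρ₀/R³) ∫₀^r r'^5 dr' = 4πρ₀ r^6/(6·R³) = -1.042e-7 C.
Gauss's law: E·4πr² = Q_enc/ε₀.
E = k|Q_enc|/r² = (8.99×10^9)(1.042×10^-7)/(0.131)² = 5.46e4 N/C.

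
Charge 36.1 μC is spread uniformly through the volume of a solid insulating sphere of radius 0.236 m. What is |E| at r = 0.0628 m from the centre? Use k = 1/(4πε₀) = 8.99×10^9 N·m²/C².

1.55×10^6 N/C

Symmetry ⇒ E = E(r) r̂. Gaussian sphere of radius r = 0.0628 m (r < R).
Only the charge within r is enclosed: Q_enc = Q·(r/R)³ = (36.1 μC)·(0.0628 m/0.236 m)³ = 6.802e-7 C.
Applying ∮E·dA = Q_enc/ε₀ with Φ = E(4πr²):
E = k|Q_enc|/r² = (8.99×10^9)(6.802×10^-7)/(0.0628)² = 1.55e6 N/C.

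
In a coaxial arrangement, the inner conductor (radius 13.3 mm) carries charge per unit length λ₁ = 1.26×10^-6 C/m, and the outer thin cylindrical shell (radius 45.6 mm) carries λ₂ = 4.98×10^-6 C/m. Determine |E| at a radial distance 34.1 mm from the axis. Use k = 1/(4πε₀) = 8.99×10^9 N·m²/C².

6.64×10^5 V/m

Take a coaxial cylindrical Gaussian surface of radius r = 34.1 mm and length L (between the conductors, 13.3 mm < r < 45.6 mm).
The shell at 45.6 mm lies outside the Gaussian surface, so λ_enc = λ₁ = 1.26×10^-6 C/m.
By Gauss's law (flux through the curved wall only), E·2πrL = λ_enc L/ε₀.
E = 2k|λ_enc|/r = 2(8.99×10^9)(1.26e-6)/(0.0341) = 6.64×10^5 N/C.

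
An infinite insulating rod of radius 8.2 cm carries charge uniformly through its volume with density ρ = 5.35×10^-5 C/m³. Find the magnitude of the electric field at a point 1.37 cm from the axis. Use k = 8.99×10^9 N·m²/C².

E ≈ 4.14e4 N/C

Coaxial Gaussian cylinder, radius r = 1.37 cm, length L (r < R).
Enclosed charge per unit length: λ_enc = ρ·πr² = (5.35e-5)π(0.0137)² = 3.155×10^-8 C/m.
By Gauss's law (flux through the curved wall only), E·2πrL = λ_enc L/ε₀.
E = 2k|λ_enc|/r = 2(8.99×10^9)(3.155e-8)/(0.0137) = 4.14×10^4 N/C.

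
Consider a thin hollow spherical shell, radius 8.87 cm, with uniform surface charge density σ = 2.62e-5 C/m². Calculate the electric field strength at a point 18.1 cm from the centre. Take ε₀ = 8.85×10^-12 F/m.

7.11×10^5 V/m

Use a concentric Gaussian sphere at r = 18.1 cm (r > 8.87 cm).
The entire shell is enclosed: Q_enc = σ·4πR² = (2.62e-5)·4π·(0.0887)² = 2.59×10^-6 C.
Gauss's law: E·4πr² = Q_enc/ε₀.
E = |Q_enc|/(4πε₀r²) = (2.59×10^-6)/(4π·8.85×10^-12·(0.181)²) = 7.11×10^5 N/C.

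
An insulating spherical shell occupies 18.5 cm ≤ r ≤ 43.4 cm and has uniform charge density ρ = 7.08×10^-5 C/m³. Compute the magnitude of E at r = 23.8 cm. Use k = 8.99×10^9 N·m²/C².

E ≈ 3.37×10^5 V/m

Take a concentric spherical Gaussian surface of radius r = 23.8 cm (within the shell material, 18.5 cm < r < 43.4 cm).
Only the shell between 18.5 cm and r is enclosed: Q_enc = ρ·(4π/3)(r³ − a³) = (7.08e-5)·(4π/3)·((0.238)³ − (0.185)³) = 2.12×10^-6 C.
Applying ∮E·dA = Q_enc/ε₀ with Φ = E(4πr²):
E = k|Q_enc|/r² = (8.99×10^9)(2.12e-6)/(0.238)² = 3.37e5 N/C.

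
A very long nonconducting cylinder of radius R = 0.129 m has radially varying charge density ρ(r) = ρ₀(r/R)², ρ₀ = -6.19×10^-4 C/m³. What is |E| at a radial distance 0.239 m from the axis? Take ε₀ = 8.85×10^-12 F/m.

E = 1.22×10^6 N/C

Coaxial Gaussian cylinder, radius r = 0.239 m, length L (r > R, full charge per length enclosed).
λ_enc = 2π ∫₀^R ρ₀(r'/R)^2 r' dr' = 2πρ₀R²/4 = -1.618×10^-5 C/m.
By Gauss's law (flux through the curved wall only), E·2πrL = λ_enc L/ε₀.
E = |λ_enc|/(2πε₀r) = (1.618e-5)/(2π·8.85×10^-12·0.239) = 1.22e6 N/C.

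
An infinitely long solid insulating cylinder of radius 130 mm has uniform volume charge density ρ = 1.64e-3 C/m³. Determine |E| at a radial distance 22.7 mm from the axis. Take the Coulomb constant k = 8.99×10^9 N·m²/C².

Choose a coaxial cylinder of radius r = 22.7 mm (arbitrary length L) as the Gaussian surface (r < R).
Charge inside radius r per length L is ρ·πr²·L, so λ_enc = ρπr² = 2.655×10^-6 C/m.
Applying ∮E·dA = Q_enc/ε₀ with the end caps contributing no flux:
E = 2k|λ_enc|/r = 2(8.99×10^9)(2.655×10^-6)/(0.0227) = 2.10e6 N/C.

|E| = 2.10×10^6 V/m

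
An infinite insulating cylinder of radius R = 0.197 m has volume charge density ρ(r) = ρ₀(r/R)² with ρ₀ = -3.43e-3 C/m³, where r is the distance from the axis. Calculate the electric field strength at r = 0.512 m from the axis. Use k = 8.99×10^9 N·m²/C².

E ≈ 7.34e6 V/m

Take a coaxial cylindrical Gaussian surface of radius r = 0.512 m and length L (r > R, full charge per length enclosed).
λ_enc = 2π ∫₀^R ρ₀(r'/R)^2 r' dr' = 2πρ₀R²/4 = -2.091×10^-4 C/m.
Applying ∮E·dA = Q_enc/ε₀ with the end caps contributing no flux:
E = 2k|λ_enc|/r = 2(8.99×10^9)(2.091e-4)/(0.512) = 7.34e6 N/C.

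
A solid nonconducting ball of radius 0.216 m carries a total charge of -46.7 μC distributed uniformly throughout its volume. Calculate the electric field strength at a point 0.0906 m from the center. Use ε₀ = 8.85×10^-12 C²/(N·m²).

Take a concentric spherical Gaussian surface of radius r = 0.0906 m (r < R).
For a uniform sphere the enclosed fraction is (r/R)³, so Q_enc = (-46.7 μC)(0.0906/0.216)³ = -3.446e-6 C.
Gauss's law: E·4πr² = Q_enc/ε₀.
E = |Q_enc|/(4πε₀r²) = (3.446×10^-6)/(4π·8.85×10^-12·(0.0906)²) = 3.78×10^6 N/C.

|E| = 3.78×10^6 N/C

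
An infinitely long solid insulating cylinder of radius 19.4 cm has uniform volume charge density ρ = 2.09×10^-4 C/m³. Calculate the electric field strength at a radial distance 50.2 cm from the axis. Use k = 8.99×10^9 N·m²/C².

|E| ≈ 8.85e5 N/C

Coaxial Gaussian cylinder, radius r = 50.2 cm, length L (r > 19.4 cm, full cross-section enclosed).
λ_enc = ρ·πR² = (2.09×10^-4)π(0.194)² = 2.471×10^-5 C/m.
Since E is radial and uniform over the curved surface, Φ = E·2πrL = Q_enc/ε₀ = λ_enc L/ε₀.
E = 2k|λ_enc|/r = 2(8.99×10^9)(2.471e-5)/(0.502) = 8.85e5 N/C.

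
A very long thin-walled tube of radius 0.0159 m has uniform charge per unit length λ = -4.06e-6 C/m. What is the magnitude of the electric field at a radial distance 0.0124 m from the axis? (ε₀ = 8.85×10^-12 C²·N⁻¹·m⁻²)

E = 0 (no enclosed charge)

Take a coaxial cylindrical Gaussian surface of radius r = 0.0124 m and length L (r < 0.0159 m, inside the shell).
No charge is enclosed, so Gauss's law gives E·2πrL = 0 ⇒ E = 0.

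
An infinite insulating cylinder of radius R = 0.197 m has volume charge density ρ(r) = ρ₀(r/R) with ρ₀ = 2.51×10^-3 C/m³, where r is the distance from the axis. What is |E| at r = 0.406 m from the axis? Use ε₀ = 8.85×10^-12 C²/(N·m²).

By cylindrical symmetry E is radial; use a coaxial Gaussian cylinder of radius 0.406 m and length L (r > R, full charge per length enclosed).
λ_enc = 2π ∫₀^R ρ₀(r'/R)^1 r' dr' = 2πρ₀R²/3 = 2.04e-4 C/m.
Applying ∮E·dA = Q_enc/ε₀ with the end caps contributing no flux:
E = |λ_enc|/(2πε₀r) = (2.04×10^-4)/(2π·8.85×10^-12·0.406) = 9.04×10^6 N/C.

|E| ≈ 9.04×10^6 N/C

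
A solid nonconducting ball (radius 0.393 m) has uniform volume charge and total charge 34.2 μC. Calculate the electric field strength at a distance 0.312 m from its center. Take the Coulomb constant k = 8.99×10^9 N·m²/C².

E ≈ 1.58×10^6 N/C

Symmetry ⇒ E = E(r) r̂. Gaussian sphere of radius r = 0.312 m (r < R).
For a uniform sphere the enclosed fraction is (r/R)³, so Q_enc = (34.2 μC)(0.312/0.393)³ = 1.711×10^-5 C.
Since E is radial and uniform over the Gaussian sphere, Φ = E·4πr² = Q_enc/ε₀.
E = k|Q_enc|/r² = (8.99×10^9)(1.711×10^-5)/(0.312)² = 1.58×10^6 N/C.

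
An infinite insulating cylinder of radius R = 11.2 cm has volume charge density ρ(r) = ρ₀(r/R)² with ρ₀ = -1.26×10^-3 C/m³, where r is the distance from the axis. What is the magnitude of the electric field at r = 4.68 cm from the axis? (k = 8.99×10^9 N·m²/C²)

Choose a coaxial cylinder of radius r = 4.68 cm (arbitrary length L) as the Gaussian surface (r < R).
λ_enc = ∫₀^r ρ(r')·2πr' dr' = (2πρ₀/R²)·r^4/4 = -7.569×10^-7 C/m.
Gauss's law: E·2πrL = λ_enc L/ε₀.
E = 2k|λ_enc|/r = 2(8.99×10^9)(7.569×10^-7)/(0.0468) = 2.91e5 N/C.

|E| ≈ 2.91e5 N/C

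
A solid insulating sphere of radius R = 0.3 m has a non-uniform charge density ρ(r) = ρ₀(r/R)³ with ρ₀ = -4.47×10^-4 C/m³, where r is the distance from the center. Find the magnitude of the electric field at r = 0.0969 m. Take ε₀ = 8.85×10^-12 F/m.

Take a concentric spherical Gaussian surface of radius r = 0.0969 m (r < R).
Q_enc = ∫₀^r ρ(r')·4πr'² dr' = (4πρ₀/R³) ∫₀^r r'^5 dr' = 4πρ₀ r^6/(6·R³) = -2.87e-8 C.
Gauss's law: E·4πr² = Q_enc/ε₀.
E = |Q_enc|/(4πε₀r²) = (2.87e-8)/(4π·8.85×10^-12·(0.0969)²) = 2.75×10^4 N/C.

|E| ≈ 2.75×10^4 V/m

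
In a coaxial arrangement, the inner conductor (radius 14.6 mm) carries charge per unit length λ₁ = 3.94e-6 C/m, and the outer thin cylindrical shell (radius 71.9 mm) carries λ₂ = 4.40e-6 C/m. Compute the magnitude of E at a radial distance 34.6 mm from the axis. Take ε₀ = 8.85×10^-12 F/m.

|E| = 2.05×10^6 V/m

Take a coaxial cylindrical Gaussian surface of radius r = 34.6 mm and length L (between the conductors, 14.6 mm < r < 71.9 mm).
The shell at 71.9 mm lies outside the Gaussian surface, so λ_enc = λ₁ = 3.94e-6 C/m.
Since E is radial and uniform over the curved surface, Φ = E·2πrL = Q_enc/ε₀ = λ_enc L/ε₀.
E = |λ_enc|/(2πε₀r) = (3.94×10^-6)/(2π·8.85×10^-12·0.0346) = 2.05×10^6 N/C.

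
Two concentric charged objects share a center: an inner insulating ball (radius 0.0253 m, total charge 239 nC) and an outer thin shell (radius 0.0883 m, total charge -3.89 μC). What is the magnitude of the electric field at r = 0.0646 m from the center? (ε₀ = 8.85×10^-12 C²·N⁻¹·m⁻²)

5.15×10^5 N/C

Take a concentric spherical Gaussian surface of radius r = 0.0646 m (between the bodies, 0.0253 m < r < 0.0883 m).
The shell at 0.0883 m lies outside the Gaussian surface, so Q_enc = 239 nC = 2.39e-7 C.
Since E is radial and uniform over the Gaussian sphere, Φ = E·4πr² = Q_enc/ε₀.
E = |Q_enc|/(4πε₀r²) = (2.39×10^-7)/(4π·8.85×10^-12·(0.0646)²) = 5.15×10^5 N/C.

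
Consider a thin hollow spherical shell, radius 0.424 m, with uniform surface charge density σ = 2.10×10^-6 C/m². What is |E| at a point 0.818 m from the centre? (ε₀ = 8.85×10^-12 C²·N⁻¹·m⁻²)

E ≈ 6.38e4 N/C

Symmetry ⇒ E = E(r) r̂. Gaussian sphere of radius r = 0.818 m (r > 0.424 m).
The entire shell is enclosed: Q_enc = σ·4πR² = (2.10×10^-6)·4π·(0.424)² = 4.744×10^-6 C.
Since E is radial and uniform over the Gaussian sphere, Φ = E·4πr² = Q_enc/ε₀.
E = |Q_enc|/(4πε₀r²) = (4.744×10^-6)/(4π·8.85×10^-12·(0.818)²) = 6.38×10^4 N/C.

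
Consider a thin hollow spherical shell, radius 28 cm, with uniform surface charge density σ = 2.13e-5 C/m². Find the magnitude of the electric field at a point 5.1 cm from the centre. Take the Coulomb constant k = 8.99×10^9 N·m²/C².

E = 0

Use a concentric Gaussian sphere at r = 5.1 cm (inside the shell, r < 28 cm).
No charge lies within this surface, so Q_enc = 0 and Gauss's law gives E·4πr² = 0 ⇒ E = 0.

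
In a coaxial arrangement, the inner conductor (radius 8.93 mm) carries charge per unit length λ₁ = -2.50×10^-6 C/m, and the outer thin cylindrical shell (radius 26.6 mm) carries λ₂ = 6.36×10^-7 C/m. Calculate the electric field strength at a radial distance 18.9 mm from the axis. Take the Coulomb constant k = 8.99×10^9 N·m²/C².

|E| ≈ 2.38e6 V/m

Coaxial Gaussian cylinder, radius r = 18.9 mm, length L (between the conductors, 8.93 mm < r < 26.6 mm).
The shell at 26.6 mm lies outside the Gaussian surface, so λ_enc = λ₁ = -2.50e-6 C/m.
Applying ∮E·dA = Q_enc/ε₀ with the end caps contributing no flux:
E = 2k|λ_enc|/r = 2(8.99×10^9)(2.50e-6)/(0.0189) = 2.38×10^6 N/C.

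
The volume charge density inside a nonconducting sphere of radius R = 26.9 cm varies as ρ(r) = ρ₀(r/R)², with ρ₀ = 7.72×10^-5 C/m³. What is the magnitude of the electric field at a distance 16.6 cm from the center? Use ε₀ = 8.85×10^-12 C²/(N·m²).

Symmetry ⇒ E = E(r) r̂. Gaussian sphere of radius r = 16.6 cm (r < R).
Integrate the density: Q_enc = 4π ∫₀^r ρ₀(r'/R)^2 r'² dr' = 4πρ₀ r^5/(5·R²) = 3.38×10^-7 C.
By Gauss's law, ∮E·dA = E·4πr² = Q_enc/ε₀.
E = |Q_enc|/(4πε₀r²) = (3.38×10^-7)/(4π·8.85×10^-12·(0.166)²) = 1.10×10^5 N/C.

1.10×10^5 V/m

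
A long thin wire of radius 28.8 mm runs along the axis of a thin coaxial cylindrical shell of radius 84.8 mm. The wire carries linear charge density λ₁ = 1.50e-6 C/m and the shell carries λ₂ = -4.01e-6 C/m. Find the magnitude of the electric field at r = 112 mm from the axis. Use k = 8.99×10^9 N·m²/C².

|E| ≈ 4.03×10^5 V/m

Coaxial Gaussian cylinder, radius r = 112 mm, length L (r > 84.8 mm, enclosing both).
λ_enc = λ₁ + λ₂ = (1.50×10^-6) + (-4.01e-6) = -2.51×10^-6 C/m.
Since E is radial and uniform over the curved surface, Φ = E·2πrL = Q_enc/ε₀ = λ_enc L/ε₀.
E = 2k|λ_enc|/r = 2(8.99×10^9)(2.51×10^-6)/(0.112) = 4.03×10^5 N/C.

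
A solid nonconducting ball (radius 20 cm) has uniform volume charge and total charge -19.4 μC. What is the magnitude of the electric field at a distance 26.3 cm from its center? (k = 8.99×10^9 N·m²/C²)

|E| = 2.52×10^6 V/m

By spherical symmetry E is radial; choose a Gaussian sphere of radius r = 26.3 cm (r > R, so the entire charge is enclosed).
Q_enc = -19.4 μC = -1.94e-5 C.
By Gauss's law, ∮E·dA = E·4πr² = Q_enc/ε₀.
E = k|Q_enc|/r² = (8.99×10^9)(1.94×10^-5)/(0.263)² = 2.52e6 N/C.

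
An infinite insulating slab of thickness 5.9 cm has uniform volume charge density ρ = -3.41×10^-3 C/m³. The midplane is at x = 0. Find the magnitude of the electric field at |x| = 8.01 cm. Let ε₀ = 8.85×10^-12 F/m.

1.14×10^7 V/m

The point |x| = 8.01 cm lies outside the slab (half-thickness 0.0295 m). A symmetric pillbox spanning the full slab encloses Q_enc = ρ·d·A.
Flux = 2EA ⇒ E = |ρ|d/(2ε₀), independent of distance outside.
E = (3.41e-3)(0.059)/(2·8.85×10^-12) = 1.14×10^7 N/C.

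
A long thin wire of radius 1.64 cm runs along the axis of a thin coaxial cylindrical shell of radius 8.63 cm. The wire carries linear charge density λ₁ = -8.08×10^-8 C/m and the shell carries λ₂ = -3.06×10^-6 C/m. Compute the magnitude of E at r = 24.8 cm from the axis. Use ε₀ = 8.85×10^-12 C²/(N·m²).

Choose a coaxial cylinder of radius r = 24.8 cm (arbitrary length L) as the Gaussian surface (r > 8.63 cm, enclosing both).
λ_enc = λ₁ + λ₂ = (-8.08e-8) + (-3.06×10^-6) = -3.141×10^-6 C/m.
Gauss's law: E·2πrL = λ_enc L/ε₀.
E = |λ_enc|/(2πε₀r) = (3.141×10^-6)/(2π·8.85×10^-12·0.248) = 2.28e5 N/C.

2.28×10^5 V/m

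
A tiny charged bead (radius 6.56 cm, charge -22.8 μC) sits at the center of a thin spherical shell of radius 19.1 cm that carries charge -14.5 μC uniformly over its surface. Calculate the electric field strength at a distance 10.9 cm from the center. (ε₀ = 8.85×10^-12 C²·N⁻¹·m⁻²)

Use a concentric Gaussian sphere at r = 10.9 cm (between the bodies, 6.56 cm < r < 19.1 cm).
Only the inner charge is enclosed; the outer shell contributes nothing inside itself. Q_enc = -22.8 μC = -2.28×10^-5 C.
Since E is radial and uniform over the Gaussian sphere, Φ = E·4πr² = Q_enc/ε₀.
E = |Q_enc|/(4πε₀r²) = (2.28×10^-5)/(4π·8.85×10^-12·(0.109)²) = 1.73×10^7 N/C.

E ≈ 1.73e7 V/m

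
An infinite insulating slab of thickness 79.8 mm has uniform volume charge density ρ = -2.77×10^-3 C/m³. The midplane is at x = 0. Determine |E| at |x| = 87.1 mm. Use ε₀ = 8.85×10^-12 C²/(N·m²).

The point |x| = 87.1 mm lies outside the slab (half-thickness 0.0399 m). A symmetric pillbox spanning the full slab encloses Q_enc = ρ·d·A.
Flux = 2EA ⇒ E = |ρ|d/(2ε₀), independent of distance outside.
E = (2.77×10^-3)(0.0798)/(2·8.85×10^-12) = 1.25×10^7 N/C.

|E| = 1.25e7 N/C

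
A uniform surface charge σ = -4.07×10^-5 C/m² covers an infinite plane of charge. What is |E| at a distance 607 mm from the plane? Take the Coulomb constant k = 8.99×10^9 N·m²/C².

E = 2.30×10^6 V/m

By planar symmetry E is perpendicular to the sheet and uniform; use a Gaussian pillbox with flat faces of area A on each side of the sheet.
Flux Φ = 2EA and Q_enc = σA, so 2EA = σA/ε₀ ⇒ E = |σ|/(2ε₀), independent of distance.
E = 2πk|σ| = 2π(8.99×10^9)(4.07×10^-5) = 2.30×10^6 N/C.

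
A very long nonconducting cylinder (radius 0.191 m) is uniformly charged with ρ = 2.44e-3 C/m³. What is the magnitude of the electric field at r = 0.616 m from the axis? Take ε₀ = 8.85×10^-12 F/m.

|E| ≈ 8.16×10^6 V/m

Choose a coaxial cylinder of radius r = 0.616 m (arbitrary length L) as the Gaussian surface (r > 0.191 m, full cross-section enclosed).
λ_enc = ρ·πR² = (2.44e-3)π(0.191)² = 2.796×10^-4 C/m.
By Gauss's law (flux through the curved wall only), E·2πrL = λ_enc L/ε₀.
E = |λ_enc|/(2πε₀r) = (2.796×10^-4)/(2π·8.85×10^-12·0.616) = 8.16×10^6 N/C.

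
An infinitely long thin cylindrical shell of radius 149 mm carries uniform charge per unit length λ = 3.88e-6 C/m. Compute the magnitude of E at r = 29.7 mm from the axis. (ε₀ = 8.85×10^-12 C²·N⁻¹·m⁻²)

E = 0 (no enclosed charge)

By cylindrical symmetry E is radial; use a coaxial Gaussian cylinder of radius 29.7 mm and length L (r < 149 mm, inside the shell).
No charge is enclosed, so Gauss's law gives E·2πrL = 0 ⇒ E = 0.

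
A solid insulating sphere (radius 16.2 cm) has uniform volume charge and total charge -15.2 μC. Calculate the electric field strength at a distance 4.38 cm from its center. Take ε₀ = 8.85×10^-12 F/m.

1.41×10^6 N/C

Symmetry ⇒ E = E(r) r̂. Gaussian sphere of radius r = 4.38 cm (r < R).
Only the charge within r is enclosed: Q_enc = Q·(r/R)³ = (-15.2 μC)·(4.38 cm/16.2 cm)³ = -3.004×10^-7 C.
Gauss's law: E·4πr² = Q_enc/ε₀.
E = |Q_enc|/(4πε₀r²) = (3.004×10^-7)/(4π·8.85×10^-12·(0.0438)²) = 1.41×10^6 N/C.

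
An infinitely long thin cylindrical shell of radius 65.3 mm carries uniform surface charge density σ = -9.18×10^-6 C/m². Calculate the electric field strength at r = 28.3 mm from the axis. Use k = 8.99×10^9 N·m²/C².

|E| = 0 V/m

Choose a coaxial cylinder of radius r = 28.3 mm (arbitrary length L) as the Gaussian surface (r < 65.3 mm, inside the shell).
All the surface charge lies outside this cylinder: Q_enc = 0, hence E = 0.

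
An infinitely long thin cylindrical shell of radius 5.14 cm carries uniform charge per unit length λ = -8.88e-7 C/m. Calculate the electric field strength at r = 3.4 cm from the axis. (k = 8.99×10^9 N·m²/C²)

By cylindrical symmetry E is radial; use a coaxial Gaussian cylinder of radius 3.4 cm and length L (r < 5.14 cm, inside the shell).
All the surface charge lies outside this cylinder: Q_enc = 0, hence E = 0.

E = 0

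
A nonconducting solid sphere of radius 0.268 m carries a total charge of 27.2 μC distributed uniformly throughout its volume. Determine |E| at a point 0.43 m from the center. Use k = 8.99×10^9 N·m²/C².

E = 1.32×10^6 N/C

By spherical symmetry E is radial; choose a Gaussian sphere of radius r = 0.43 m (r > R, so the entire charge is enclosed).
Q_enc = 27.2 μC = 2.72e-5 C.
By Gauss's law, ∮E·dA = E·4πr² = Q_enc/ε₀.
E = k|Q_enc|/r² = (8.99×10^9)(2.72e-5)/(0.43)² = 1.32×10^6 N/C.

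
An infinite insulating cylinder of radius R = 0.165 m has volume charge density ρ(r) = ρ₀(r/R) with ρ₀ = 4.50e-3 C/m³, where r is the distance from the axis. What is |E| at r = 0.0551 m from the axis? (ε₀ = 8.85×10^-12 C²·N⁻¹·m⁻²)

Coaxial Gaussian cylinder, radius r = 0.0551 m, length L (r < R).
Integrating ρ over the cross-section to radius r: λ_enc = (2πρ₀/R) ∫₀^r r'^2 dr' = 2πρ₀ r^3/(3·R) = 9.555e-6 C/m.
Applying ∮E·dA = Q_enc/ε₀ with the end caps contributing no flux:
E = |λ_enc|/(2πε₀r) = (9.555e-6)/(2π·8.85×10^-12·0.0551) = 3.12e6 N/C.

E = 3.12×10^6 N/C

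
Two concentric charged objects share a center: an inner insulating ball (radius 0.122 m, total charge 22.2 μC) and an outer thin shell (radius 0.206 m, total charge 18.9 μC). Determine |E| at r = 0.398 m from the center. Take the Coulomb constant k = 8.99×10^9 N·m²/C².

E = 2.33×10^6 V/m

Use a concentric Gaussian sphere at r = 0.398 m (r > 0.206 m, enclosing both).
Q_enc = (22.2 μC) + (18.9 μC) = 4.11×10^-5 C.
Applying ∮E·dA = Q_enc/ε₀ with Φ = E(4πr²):
E = k|Q_enc|/r² = (8.99×10^9)(4.11×10^-5)/(0.398)² = 2.33×10^6 N/C.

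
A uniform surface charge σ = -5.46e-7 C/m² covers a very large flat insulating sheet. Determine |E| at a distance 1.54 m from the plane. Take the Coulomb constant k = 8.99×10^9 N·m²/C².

The symmetry is planar: E is normal to the sheet and the same magnitude on both sides. Take a pillbox straddling the sheet with end-cap area A.
Only the two end caps contribute flux: Φ = 2EA. With Q_enc = σA, Gauss's law gives E = |σ|/(2ε₀).
E = 2πk|σ| = 2π(8.99×10^9)(5.46e-7) = 3.08e4 N/C.

|E| = 3.08e4 N/C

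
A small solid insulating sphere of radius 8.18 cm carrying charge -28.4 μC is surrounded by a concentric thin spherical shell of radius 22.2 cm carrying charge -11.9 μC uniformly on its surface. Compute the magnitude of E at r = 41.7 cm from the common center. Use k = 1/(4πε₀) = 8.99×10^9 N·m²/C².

|E| ≈ 2.08×10^6 N/C

Use a concentric Gaussian sphere at r = 41.7 cm (r > 22.2 cm, enclosing both).
Q_enc = (-28.4 μC) + (-11.9 μC) = -4.03×10^-5 C.
Applying ∮E·dA = Q_enc/ε₀ with Φ = E(4πr²):
E = k|Q_enc|/r² = (8.99×10^9)(4.03×10^-5)/(0.417)² = 2.08×10^6 N/C.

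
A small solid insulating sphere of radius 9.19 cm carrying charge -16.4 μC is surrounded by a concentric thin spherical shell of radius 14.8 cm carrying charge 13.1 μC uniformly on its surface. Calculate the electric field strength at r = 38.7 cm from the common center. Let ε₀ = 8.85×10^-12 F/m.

Take a concentric spherical Gaussian surface of radius r = 38.7 cm (r > 14.8 cm, enclosing both).
Q_enc = (-16.4 μC) + (13.1 μC) = -3.30×10^-6 C.
By Gauss's law, ∮E·dA = E·4πr² = Q_enc/ε₀.
E = |Q_enc|/(4πε₀r²) = (3.30×10^-6)/(4π·8.85×10^-12·(0.387)²) = 1.98×10^5 N/C.

|E| ≈ 1.98e5 V/m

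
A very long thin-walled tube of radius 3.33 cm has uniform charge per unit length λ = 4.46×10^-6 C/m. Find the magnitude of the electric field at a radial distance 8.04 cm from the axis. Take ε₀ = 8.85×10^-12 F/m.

Take a coaxial cylindrical Gaussian surface of radius r = 8.04 cm and length L (r > 3.33 cm).
The full line charge is enclosed: λ_enc = 4.46×10^-6 C/m.
Since E is radial and uniform over the curved surface, Φ = E·2πrL = Q_enc/ε₀ = λ_enc L/ε₀.
E = |λ_enc|/(2πε₀r) = (4.46×10^-6)/(2π·8.85×10^-12·0.0804) = 9.98e5 N/C.

|E| = 9.98×10^5 N/C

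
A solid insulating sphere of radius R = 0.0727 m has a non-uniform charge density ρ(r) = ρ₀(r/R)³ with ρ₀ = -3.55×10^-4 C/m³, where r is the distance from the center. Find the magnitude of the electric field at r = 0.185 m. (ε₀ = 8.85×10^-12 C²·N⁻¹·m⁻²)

Use a concentric Gaussian sphere at r = 0.185 m (r > R, all charge enclosed).
Q_enc = 4π ∫₀^R ρ₀(r'/R)^3 r'² dr' = 4πρ₀R³/6 = -2.857×10^-7 C.
Applying ∮E·dA = Q_enc/ε₀ with Φ = E(4πr²):
E = |Q_enc|/(4πε₀r²) = (2.857e-7)/(4π·8.85×10^-12·(0.185)²) = 7.51×10^4 N/C.

E ≈ 7.51×10^4 V/m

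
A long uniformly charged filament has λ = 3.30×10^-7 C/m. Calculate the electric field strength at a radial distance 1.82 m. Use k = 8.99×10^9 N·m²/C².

|E| = 3.26×10^3 V/m

Choose a coaxial cylinder of radius r = 1.82 m (arbitrary length L) as the Gaussian surface.
Q_enc = λL, so λ_enc = 3.30e-7 C/m.
Since E is radial and uniform over the curved surface, Φ = E·2πrL = Q_enc/ε₀ = λ_enc L/ε₀.
E = 2k|λ_enc|/r = 2(8.99×10^9)(3.30×10^-7)/(1.82) = 3.26e3 N/C.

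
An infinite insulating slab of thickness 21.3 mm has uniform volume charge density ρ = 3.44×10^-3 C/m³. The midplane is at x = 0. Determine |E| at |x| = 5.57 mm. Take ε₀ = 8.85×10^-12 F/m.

2.17e6 V/m

By symmetry E is perpendicular to the slab. A Gaussian pillbox from −5.57 mm to +5.57 mm (face area A) lies entirely within the slab.
Q_enc = ρ·(2x)·A and flux = 2EA, so 2EA = 2ρxA/ε₀ ⇒ E = |ρ|x/ε₀.
E = (3.44×10^-3)(0.00557)/(8.85×10^-12) = 2.17×10^6 N/C.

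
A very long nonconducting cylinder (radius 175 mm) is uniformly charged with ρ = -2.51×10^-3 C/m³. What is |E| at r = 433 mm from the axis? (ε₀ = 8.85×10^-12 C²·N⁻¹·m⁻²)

|E| = 1.00e7 N/C

Choose a coaxial cylinder of radius r = 433 mm (arbitrary length L) as the Gaussian surface (r > 175 mm, full cross-section enclosed).
λ_enc = ρ·πR² = (-2.51×10^-3)π(0.175)² = -2.415×10^-4 C/m.
Gauss's law: E·2πrL = λ_enc L/ε₀.
E = |λ_enc|/(2πε₀r) = (2.415×10^-4)/(2π·8.85×10^-12·0.433) = 1.00e7 N/C.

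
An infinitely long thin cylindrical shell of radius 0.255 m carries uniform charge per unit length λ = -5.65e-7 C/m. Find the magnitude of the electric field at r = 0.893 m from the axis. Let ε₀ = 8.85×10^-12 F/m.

By cylindrical symmetry E is radial; use a coaxial Gaussian cylinder of radius 0.893 m and length L (r > 0.255 m).
The full line charge is enclosed: λ_enc = -5.65×10^-7 C/m.
Gauss's law: E·2πrL = λ_enc L/ε₀.
E = |λ_enc|/(2πε₀r) = (5.65×10^-7)/(2π·8.85×10^-12·0.893) = 1.14e4 N/C.

1.14e4 N/C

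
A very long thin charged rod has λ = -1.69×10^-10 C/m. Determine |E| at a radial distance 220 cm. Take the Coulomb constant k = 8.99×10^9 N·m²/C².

Take a coaxial cylindrical Gaussian surface of radius r = 220 cm and length L.
Q_enc = λL, so λ_enc = -1.69e-10 C/m.
By Gauss's law (flux through the curved wall only), E·2πrL = λ_enc L/ε₀.
E = 2k|λ_enc|/r = 2(8.99×10^9)(1.69×10^-10)/(2.2) = 1.38 N/C.

|E| ≈ 1.38 V/m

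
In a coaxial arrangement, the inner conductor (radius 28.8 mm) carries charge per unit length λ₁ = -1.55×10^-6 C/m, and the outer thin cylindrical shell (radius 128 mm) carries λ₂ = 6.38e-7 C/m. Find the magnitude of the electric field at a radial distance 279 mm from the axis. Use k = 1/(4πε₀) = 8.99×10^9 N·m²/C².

E ≈ 5.88×10^4 N/C

Take a coaxial cylindrical Gaussian surface of radius r = 279 mm and length L (r > 128 mm, enclosing both).
λ_enc = λ₁ + λ₂ = (-1.55×10^-6) + (6.38×10^-7) = -9.12e-7 C/m.
Since E is radial and uniform over the curved surface, Φ = E·2πrL = Q_enc/ε₀ = λ_enc L/ε₀.
E = 2k|λ_enc|/r = 2(8.99×10^9)(9.12×10^-7)/(0.279) = 5.88×10^4 N/C.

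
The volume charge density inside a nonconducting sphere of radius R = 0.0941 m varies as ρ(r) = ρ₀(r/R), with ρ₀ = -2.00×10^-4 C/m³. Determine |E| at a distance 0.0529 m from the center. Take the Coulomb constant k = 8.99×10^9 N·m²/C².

1.68×10^5 N/C

Take a concentric spherical Gaussian surface of radius r = 0.0529 m (r < R).
Q_enc = ∫₀^r ρ(r')·4πr'² dr' = (4πρ₀/R) ∫₀^r r'^3 dr' = 4πρ₀ r^4/(4·R) = -5.229×10^-8 C.
By Gauss's law, ∮E·dA = E·4πr² = Q_enc/ε₀.
E = k|Q_enc|/r² = (8.99×10^9)(5.229×10^-8)/(0.0529)² = 1.68×10^5 N/C.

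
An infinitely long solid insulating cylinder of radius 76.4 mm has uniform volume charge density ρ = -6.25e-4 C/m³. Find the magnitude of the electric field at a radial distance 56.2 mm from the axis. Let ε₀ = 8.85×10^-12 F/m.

Take a coaxial cylindrical Gaussian surface of radius r = 56.2 mm and length L (r < R).
Charge inside radius r per length L is ρ·πr²·L, so λ_enc = ρπr² = -6.202×10^-6 C/m.
Gauss's law: E·2πrL = λ_enc L/ε₀.
E = |λ_enc|/(2πε₀r) = (6.202×10^-6)/(2π·8.85×10^-12·0.0562) = 1.98×10^6 N/C.

E = 1.98×10^6 V/m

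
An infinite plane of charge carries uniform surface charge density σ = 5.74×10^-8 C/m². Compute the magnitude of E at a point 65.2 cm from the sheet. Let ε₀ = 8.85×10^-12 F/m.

|E| = 3.24×10^3 N/C

The symmetry is planar: E is normal to the sheet and the same magnitude on both sides. Take a pillbox straddling the sheet with end-cap area A.
Only the two end caps contribute flux: Φ = 2EA. With Q_enc = σA, Gauss's law gives E = |σ|/(2ε₀).
E = |σ|/(2ε₀) = (5.74e-8)/(2·8.85×10^-12) = 3.24×10^3 N/C.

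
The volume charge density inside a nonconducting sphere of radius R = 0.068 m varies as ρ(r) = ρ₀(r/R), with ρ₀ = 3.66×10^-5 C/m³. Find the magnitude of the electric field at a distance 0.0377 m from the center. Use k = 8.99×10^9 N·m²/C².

E = 2.16×10^4 V/m

Take a concentric spherical Gaussian surface of radius r = 0.0377 m (r < R).
Q_enc = ∫₀^r ρ(r')·4πr'² dr' = (4πρ₀/R) ∫₀^r r'^3 dr' = 4πρ₀ r^4/(4·R) = 3.416×10^-9 C.
By Gauss's law, ∮E·dA = E·4πr² = Q_enc/ε₀.
E = k|Q_enc|/r² = (8.99×10^9)(3.416×10^-9)/(0.0377)² = 2.16e4 N/C.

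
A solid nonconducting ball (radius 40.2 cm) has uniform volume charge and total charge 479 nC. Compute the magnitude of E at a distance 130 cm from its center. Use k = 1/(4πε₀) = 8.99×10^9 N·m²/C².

E ≈ 2.55e3 V/m

By spherical symmetry E is radial; choose a Gaussian sphere of radius r = 130 cm (r > R, so the entire charge is enclosed).
Q_enc = 479 nC = 4.79e-7 C.
By Gauss's law, ∮E·dA = E·4πr² = Q_enc/ε₀.
E = k|Q_enc|/r² = (8.99×10^9)(4.79×10^-7)/(1.3)² = 2.55e3 N/C.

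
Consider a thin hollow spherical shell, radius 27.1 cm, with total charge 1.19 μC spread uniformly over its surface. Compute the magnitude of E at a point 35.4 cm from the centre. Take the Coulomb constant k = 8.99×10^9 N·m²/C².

By spherical symmetry E is radial; choose a Gaussian sphere of radius r = 35.4 cm (r > 27.1 cm).
The entire shell is enclosed: Q_enc = 1.19×10^-6 C.
Since E is radial and uniform over the Gaussian sphere, Φ = E·4πr² = Q_enc/ε₀.
E = k|Q_enc|/r² = (8.99×10^9)(1.19×10^-6)/(0.354)² = 8.54×10^4 N/C.

|E| = 8.54×10^4 V/m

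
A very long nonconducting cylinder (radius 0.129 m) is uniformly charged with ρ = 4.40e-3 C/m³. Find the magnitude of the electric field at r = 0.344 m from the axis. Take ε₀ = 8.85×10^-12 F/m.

Coaxial Gaussian cylinder, radius r = 0.344 m, length L (r > 0.129 m, full cross-section enclosed).
λ_enc = ρ·πR² = (4.40e-3)π(0.129)² = 2.30×10^-4 C/m.
Applying ∮E·dA = Q_enc/ε₀ with the end caps contributing no flux:
E = |λ_enc|/(2πε₀r) = (2.30×10^-4)/(2π·8.85×10^-12·0.344) = 1.20×10^7 N/C.

|E| ≈ 1.20×10^7 V/m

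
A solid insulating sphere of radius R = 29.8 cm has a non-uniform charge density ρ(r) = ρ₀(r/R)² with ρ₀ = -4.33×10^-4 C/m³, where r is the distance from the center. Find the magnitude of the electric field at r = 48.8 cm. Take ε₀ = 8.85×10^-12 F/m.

Use a concentric Gaussian sphere at r = 48.8 cm (r > R, all charge enclosed).
Q_enc = 4π ∫₀^R ρ₀(r'/R)^2 r'² dr' = 4πρ₀R³/5 = -2.88e-5 C.
Gauss's law: E·4πr² = Q_enc/ε₀.
E = |Q_enc|/(4πε₀r²) = (2.88×10^-5)/(4π·8.85×10^-12·(0.488)²) = 1.09×10^6 N/C.

|E| ≈ 1.09×10^6 N/C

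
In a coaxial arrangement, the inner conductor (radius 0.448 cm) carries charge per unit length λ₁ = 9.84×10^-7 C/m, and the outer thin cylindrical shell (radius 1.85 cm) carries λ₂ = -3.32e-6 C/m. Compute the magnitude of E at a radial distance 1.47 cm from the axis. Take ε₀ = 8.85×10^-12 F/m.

Take a coaxial cylindrical Gaussian surface of radius r = 1.47 cm and length L (between the conductors, 0.448 cm < r < 1.85 cm).
Only the inner wire is enclosed; the outer shell contributes nothing inside itself. λ_enc = λ₁ = 9.84e-7 C/m.
Since E is radial and uniform over the curved surface, Φ = E·2πrL = Q_enc/ε₀ = λ_enc L/ε₀.
E = |λ_enc|/(2πε₀r) = (9.84×10^-7)/(2π·8.85×10^-12·0.0147) = 1.20×10^6 N/C.

E ≈ 1.20×10^6 N/C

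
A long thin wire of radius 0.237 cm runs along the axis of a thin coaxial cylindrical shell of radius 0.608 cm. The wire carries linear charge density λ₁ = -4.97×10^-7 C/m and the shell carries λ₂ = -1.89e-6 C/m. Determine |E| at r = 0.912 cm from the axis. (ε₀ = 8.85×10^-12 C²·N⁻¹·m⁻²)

By cylindrical symmetry E is radial; use a coaxial Gaussian cylinder of radius 0.912 cm and length L (r > 0.608 cm, enclosing both).
λ_enc = λ₁ + λ₂ = (-4.97e-7) + (-1.89×10^-6) = -2.387×10^-6 C/m.
Since E is radial and uniform over the curved surface, Φ = E·2πrL = Q_enc/ε₀ = λ_enc L/ε₀.
E = |λ_enc|/(2πε₀r) = (2.387e-6)/(2π·8.85×10^-12·0.00912) = 4.71×10^6 N/C.

|E| ≈ 4.71×10^6 N/C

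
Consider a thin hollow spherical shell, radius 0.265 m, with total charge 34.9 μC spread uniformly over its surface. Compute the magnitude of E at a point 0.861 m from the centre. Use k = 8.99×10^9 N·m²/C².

4.23×10^5 N/C

Symmetry ⇒ E = E(r) r̂. Gaussian sphere of radius r = 0.861 m (r > 0.265 m).
The entire shell is enclosed: Q_enc = 3.49×10^-5 C.
Applying ∮E·dA = Q_enc/ε₀ with Φ = E(4πr²):
E = k|Q_enc|/r² = (8.99×10^9)(3.49×10^-5)/(0.861)² = 4.23e5 N/C.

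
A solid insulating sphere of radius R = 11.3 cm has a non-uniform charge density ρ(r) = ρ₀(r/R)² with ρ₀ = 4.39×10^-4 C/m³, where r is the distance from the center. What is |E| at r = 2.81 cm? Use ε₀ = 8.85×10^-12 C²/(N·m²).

Use a concentric Gaussian sphere at r = 2.81 cm (r < R).
Integrate the density: Q_enc = 4π ∫₀^r ρ₀(r'/R)^2 r'² dr' = 4πρ₀ r^5/(5·R²) = 1.514e-9 C.
Since E is radial and uniform over the Gaussian sphere, Φ = E·4πr² = Q_enc/ε₀.
E = |Q_enc|/(4πε₀r²) = (1.514×10^-9)/(4π·8.85×10^-12·(0.0281)²) = 1.72×10^4 N/C.

|E| ≈ 1.72×10^4 N/C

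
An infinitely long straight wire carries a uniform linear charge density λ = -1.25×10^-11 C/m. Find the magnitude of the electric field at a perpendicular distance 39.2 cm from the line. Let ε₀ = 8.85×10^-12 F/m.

Choose a coaxial cylinder of radius r = 39.2 cm (arbitrary length L) as the Gaussian surface.
Q_enc = λL, so λ_enc = -1.25×10^-11 C/m.
Gauss's law: E·2πrL = λ_enc L/ε₀.
E = |λ_enc|/(2πε₀r) = (1.25e-11)/(2π·8.85×10^-12·0.392) = 0.573 N/C.

|E| = 0.573 N/C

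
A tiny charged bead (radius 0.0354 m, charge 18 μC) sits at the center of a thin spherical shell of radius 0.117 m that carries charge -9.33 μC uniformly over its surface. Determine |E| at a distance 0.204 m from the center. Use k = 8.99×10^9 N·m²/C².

E = 1.87×10^6 V/m

By spherical symmetry E is radial; choose a Gaussian sphere of radius r = 0.204 m (r > 0.117 m, enclosing both).
Q_enc = (18 μC) + (-9.33 μC) = 8.67×10^-6 C.
Applying ∮E·dA = Q_enc/ε₀ with Φ = E(4πr²):
E = k|Q_enc|/r² = (8.99×10^9)(8.67×10^-6)/(0.204)² = 1.87×10^6 N/C.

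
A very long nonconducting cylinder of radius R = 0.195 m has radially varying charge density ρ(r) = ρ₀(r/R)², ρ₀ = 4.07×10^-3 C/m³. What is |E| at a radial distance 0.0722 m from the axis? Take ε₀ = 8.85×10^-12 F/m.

By cylindrical symmetry E is radial; use a coaxial Gaussian cylinder of radius 0.0722 m and length L (r < R).
λ_enc = ∫₀^r ρ(r')·2πr' dr' = (2πρ₀/R²)·r^4/4 = 4.569×10^-6 C/m.
Since E is radial and uniform over the curved surface, Φ = E·2πrL = Q_enc/ε₀ = λ_enc L/ε₀.
E = |λ_enc|/(2πε₀r) = (4.569×10^-6)/(2π·8.85×10^-12·0.0722) = 1.14×10^6 N/C.

|E| ≈ 1.14×10^6 V/m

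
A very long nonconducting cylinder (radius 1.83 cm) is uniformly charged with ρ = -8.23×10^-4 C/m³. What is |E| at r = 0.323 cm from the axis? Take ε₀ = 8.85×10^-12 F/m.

Coaxial Gaussian cylinder, radius r = 0.323 cm, length L (r < R).
Enclosed charge per unit length: λ_enc = ρ·πr² = (-8.23×10^-4)π(0.00323)² = -2.697×10^-8 C/m.
Applying ∮E·dA = Q_enc/ε₀ with the end caps contributing no flux:
E = |λ_enc|/(2πε₀r) = (2.697e-8)/(2π·8.85×10^-12·0.00323) = 1.50×10^5 N/C.

|E| = 1.50e5 V/m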